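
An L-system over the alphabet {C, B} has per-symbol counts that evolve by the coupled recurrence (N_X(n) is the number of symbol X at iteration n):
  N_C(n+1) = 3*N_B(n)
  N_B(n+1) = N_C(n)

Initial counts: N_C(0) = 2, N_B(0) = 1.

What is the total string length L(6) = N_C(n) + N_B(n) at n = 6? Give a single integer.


Answer: 81

Derivation:
Step 0: N_C=2, N_B=1, L=3
Step 1: N_C=3, N_B=2, L=5
Step 2: N_C=6, N_B=3, L=9
Step 3: N_C=9, N_B=6, L=15
Step 4: N_C=18, N_B=9, L=27
Step 5: N_C=27, N_B=18, L=45
Step 6: N_C=54, N_B=27, L=81


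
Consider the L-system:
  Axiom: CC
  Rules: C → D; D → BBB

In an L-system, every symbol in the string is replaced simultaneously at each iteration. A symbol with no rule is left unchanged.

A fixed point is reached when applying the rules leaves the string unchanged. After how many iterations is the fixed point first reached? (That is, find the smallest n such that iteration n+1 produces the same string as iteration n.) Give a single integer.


Answer: 2

Derivation:
Step 0: CC
Step 1: DD
Step 2: BBBBBB
Step 3: BBBBBB  (unchanged — fixed point at step 2)


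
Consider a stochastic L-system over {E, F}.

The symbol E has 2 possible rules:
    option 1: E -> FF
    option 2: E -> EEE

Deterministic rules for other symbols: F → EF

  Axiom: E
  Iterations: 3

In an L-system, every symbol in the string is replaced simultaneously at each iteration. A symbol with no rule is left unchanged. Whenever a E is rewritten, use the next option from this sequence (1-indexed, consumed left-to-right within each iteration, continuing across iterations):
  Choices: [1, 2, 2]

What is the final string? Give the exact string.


Answer: EEEEFEEEEF

Derivation:
Step 0: E
Step 1: FF  (used choices [1])
Step 2: EFEF  (used choices [])
Step 3: EEEEFEEEEF  (used choices [2, 2])


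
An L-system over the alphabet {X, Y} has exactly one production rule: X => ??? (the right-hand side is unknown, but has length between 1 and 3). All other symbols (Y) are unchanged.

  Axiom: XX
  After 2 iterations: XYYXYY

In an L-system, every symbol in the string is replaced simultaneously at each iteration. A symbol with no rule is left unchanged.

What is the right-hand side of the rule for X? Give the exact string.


Trying X => XY:
  Step 0: XX
  Step 1: XYXY
  Step 2: XYYXYY
Matches the given result.

Answer: XY


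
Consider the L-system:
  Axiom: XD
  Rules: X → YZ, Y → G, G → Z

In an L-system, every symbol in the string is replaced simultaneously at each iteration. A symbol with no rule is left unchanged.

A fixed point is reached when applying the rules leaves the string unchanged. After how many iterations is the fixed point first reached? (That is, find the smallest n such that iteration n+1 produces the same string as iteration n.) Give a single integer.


Step 0: XD
Step 1: YZD
Step 2: GZD
Step 3: ZZD
Step 4: ZZD  (unchanged — fixed point at step 3)

Answer: 3


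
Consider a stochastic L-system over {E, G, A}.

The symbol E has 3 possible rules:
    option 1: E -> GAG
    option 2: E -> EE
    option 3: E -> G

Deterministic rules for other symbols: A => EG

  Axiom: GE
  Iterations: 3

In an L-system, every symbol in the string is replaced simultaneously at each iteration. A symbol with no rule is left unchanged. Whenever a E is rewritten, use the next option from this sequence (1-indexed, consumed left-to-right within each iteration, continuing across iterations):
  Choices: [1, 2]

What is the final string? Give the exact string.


Answer: GGEEGG

Derivation:
Step 0: GE
Step 1: GGAG  (used choices [1])
Step 2: GGEGG  (used choices [])
Step 3: GGEEGG  (used choices [2])


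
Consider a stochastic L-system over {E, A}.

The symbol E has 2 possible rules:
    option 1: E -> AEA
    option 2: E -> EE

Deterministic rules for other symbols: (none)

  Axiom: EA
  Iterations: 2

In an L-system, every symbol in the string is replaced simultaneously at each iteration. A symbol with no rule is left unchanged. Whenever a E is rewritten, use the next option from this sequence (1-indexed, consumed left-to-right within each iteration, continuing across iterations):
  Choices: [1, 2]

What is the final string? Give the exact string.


Answer: AEEAA

Derivation:
Step 0: EA
Step 1: AEAA  (used choices [1])
Step 2: AEEAA  (used choices [2])


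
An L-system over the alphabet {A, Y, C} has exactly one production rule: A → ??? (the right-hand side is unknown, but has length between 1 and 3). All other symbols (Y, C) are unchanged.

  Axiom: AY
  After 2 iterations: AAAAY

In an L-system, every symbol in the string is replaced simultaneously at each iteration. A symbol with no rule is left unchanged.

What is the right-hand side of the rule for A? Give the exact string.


Trying A → AA:
  Step 0: AY
  Step 1: AAY
  Step 2: AAAAY
Matches the given result.

Answer: AA


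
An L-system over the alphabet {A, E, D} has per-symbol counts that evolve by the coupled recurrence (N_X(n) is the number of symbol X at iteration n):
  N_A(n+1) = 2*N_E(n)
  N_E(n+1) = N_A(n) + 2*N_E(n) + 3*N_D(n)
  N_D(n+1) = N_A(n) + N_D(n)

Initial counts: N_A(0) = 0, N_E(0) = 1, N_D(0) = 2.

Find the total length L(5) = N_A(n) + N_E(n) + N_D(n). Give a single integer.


Answer: 1616

Derivation:
Step 0: N_A=0, N_E=1, N_D=2, L=3
Step 1: N_A=2, N_E=8, N_D=2, L=12
Step 2: N_A=16, N_E=24, N_D=4, L=44
Step 3: N_A=48, N_E=76, N_D=20, L=144
Step 4: N_A=152, N_E=260, N_D=68, L=480
Step 5: N_A=520, N_E=876, N_D=220, L=1616


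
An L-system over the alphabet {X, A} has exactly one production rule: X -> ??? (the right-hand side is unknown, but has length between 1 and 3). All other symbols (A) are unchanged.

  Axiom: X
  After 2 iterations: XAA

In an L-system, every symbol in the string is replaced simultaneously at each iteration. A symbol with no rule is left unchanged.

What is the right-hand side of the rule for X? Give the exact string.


Trying X -> XA:
  Step 0: X
  Step 1: XA
  Step 2: XAA
Matches the given result.

Answer: XA


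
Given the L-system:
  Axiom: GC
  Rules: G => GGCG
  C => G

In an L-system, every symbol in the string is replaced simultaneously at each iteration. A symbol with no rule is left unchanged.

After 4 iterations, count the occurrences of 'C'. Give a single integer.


Answer: 43

Derivation:
Step 0: GC  (1 'C')
Step 1: GGCGG  (1 'C')
Step 2: GGCGGGCGGGGCGGGCG  (4 'C')
Step 3: GGCGGGCGGGGCGGGCGGGCGGGGCGGGCGGGCGGGCGGGGCGGGCGGGCGGGGCG  (13 'C')
Step 4: GGCGGGCGGGGCGGGCGGGCGGGGCGGGCGGGCGGGCGGGGCGGGCGGGCGGGGCGGGCGGGCGGGGCGGGCGGGCGGGCGGGGCGGGCGGGCGGGGCGGGCGGGCGGGGCGGGCGGGCGGGGCGGGCGGGCGGGCGGGGCGGGCGGGCGGGGCGGGCGGGCGGGGCGGGCGGGCGGGCGGGGCG  (43 'C')


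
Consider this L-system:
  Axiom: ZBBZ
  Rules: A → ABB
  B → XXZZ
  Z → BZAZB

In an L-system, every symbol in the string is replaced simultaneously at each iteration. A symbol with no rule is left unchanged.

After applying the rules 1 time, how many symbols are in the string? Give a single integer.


Answer: 18

Derivation:
Step 0: length = 4
Step 1: length = 18


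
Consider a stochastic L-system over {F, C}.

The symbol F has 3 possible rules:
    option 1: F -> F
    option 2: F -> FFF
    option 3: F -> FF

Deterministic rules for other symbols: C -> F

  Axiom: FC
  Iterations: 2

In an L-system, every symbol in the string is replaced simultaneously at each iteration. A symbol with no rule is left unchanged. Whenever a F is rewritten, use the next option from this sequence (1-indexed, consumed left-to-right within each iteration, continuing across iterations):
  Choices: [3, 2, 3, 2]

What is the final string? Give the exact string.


Answer: FFFFFFFF

Derivation:
Step 0: FC
Step 1: FFF  (used choices [3])
Step 2: FFFFFFFF  (used choices [2, 3, 2])


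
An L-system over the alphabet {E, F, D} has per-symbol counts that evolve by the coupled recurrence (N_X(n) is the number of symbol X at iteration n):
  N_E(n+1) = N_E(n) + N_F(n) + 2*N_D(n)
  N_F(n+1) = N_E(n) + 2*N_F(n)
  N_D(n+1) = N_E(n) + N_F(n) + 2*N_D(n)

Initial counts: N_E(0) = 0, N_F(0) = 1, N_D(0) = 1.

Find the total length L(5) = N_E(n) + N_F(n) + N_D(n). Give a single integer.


Answer: 1375

Derivation:
Step 0: N_E=0, N_F=1, N_D=1, L=2
Step 1: N_E=3, N_F=2, N_D=3, L=8
Step 2: N_E=11, N_F=7, N_D=11, L=29
Step 3: N_E=40, N_F=25, N_D=40, L=105
Step 4: N_E=145, N_F=90, N_D=145, L=380
Step 5: N_E=525, N_F=325, N_D=525, L=1375


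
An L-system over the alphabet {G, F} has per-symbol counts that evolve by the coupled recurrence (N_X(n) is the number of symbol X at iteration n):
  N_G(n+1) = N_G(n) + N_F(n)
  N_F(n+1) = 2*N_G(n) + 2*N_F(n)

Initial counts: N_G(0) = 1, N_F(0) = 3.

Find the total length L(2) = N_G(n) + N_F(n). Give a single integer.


Answer: 36

Derivation:
Step 0: N_G=1, N_F=3, L=4
Step 1: N_G=4, N_F=8, L=12
Step 2: N_G=12, N_F=24, L=36


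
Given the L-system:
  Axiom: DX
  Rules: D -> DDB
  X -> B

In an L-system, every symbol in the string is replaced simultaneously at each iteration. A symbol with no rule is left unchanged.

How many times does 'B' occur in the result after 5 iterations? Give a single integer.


Answer: 32

Derivation:
Step 0: DX  (0 'B')
Step 1: DDBB  (2 'B')
Step 2: DDBDDBBB  (4 'B')
Step 3: DDBDDBBDDBDDBBBB  (8 'B')
Step 4: DDBDDBBDDBDDBBBDDBDDBBDDBDDBBBBB  (16 'B')
Step 5: DDBDDBBDDBDDBBBDDBDDBBDDBDDBBBBDDBDDBBDDBDDBBBDDBDDBBDDBDDBBBBBB  (32 'B')


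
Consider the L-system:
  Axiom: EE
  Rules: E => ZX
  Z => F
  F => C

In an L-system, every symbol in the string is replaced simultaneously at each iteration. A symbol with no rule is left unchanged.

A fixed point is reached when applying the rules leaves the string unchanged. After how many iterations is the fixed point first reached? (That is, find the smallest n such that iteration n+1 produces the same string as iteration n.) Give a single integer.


Step 0: EE
Step 1: ZXZX
Step 2: FXFX
Step 3: CXCX
Step 4: CXCX  (unchanged — fixed point at step 3)

Answer: 3


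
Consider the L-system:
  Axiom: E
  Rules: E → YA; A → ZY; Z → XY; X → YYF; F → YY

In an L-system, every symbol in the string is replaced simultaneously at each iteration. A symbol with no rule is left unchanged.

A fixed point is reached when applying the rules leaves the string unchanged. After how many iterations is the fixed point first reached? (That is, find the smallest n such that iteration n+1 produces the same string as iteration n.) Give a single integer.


Answer: 5

Derivation:
Step 0: E
Step 1: YA
Step 2: YZY
Step 3: YXYY
Step 4: YYYFYY
Step 5: YYYYYYY
Step 6: YYYYYYY  (unchanged — fixed point at step 5)


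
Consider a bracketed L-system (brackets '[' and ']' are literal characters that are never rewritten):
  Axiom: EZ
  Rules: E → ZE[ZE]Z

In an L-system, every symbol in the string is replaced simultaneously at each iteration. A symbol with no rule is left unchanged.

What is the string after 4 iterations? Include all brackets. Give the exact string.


Step 0: EZ
Step 1: ZE[ZE]ZZ
Step 2: ZZE[ZE]Z[ZZE[ZE]Z]ZZ
Step 3: ZZZE[ZE]Z[ZZE[ZE]Z]Z[ZZZE[ZE]Z[ZZE[ZE]Z]Z]ZZ
Step 4: ZZZZE[ZE]Z[ZZE[ZE]Z]Z[ZZZE[ZE]Z[ZZE[ZE]Z]Z]Z[ZZZZE[ZE]Z[ZZE[ZE]Z]Z[ZZZE[ZE]Z[ZZE[ZE]Z]Z]Z]ZZ

Answer: ZZZZE[ZE]Z[ZZE[ZE]Z]Z[ZZZE[ZE]Z[ZZE[ZE]Z]Z]Z[ZZZZE[ZE]Z[ZZE[ZE]Z]Z[ZZZE[ZE]Z[ZZE[ZE]Z]Z]Z]ZZ


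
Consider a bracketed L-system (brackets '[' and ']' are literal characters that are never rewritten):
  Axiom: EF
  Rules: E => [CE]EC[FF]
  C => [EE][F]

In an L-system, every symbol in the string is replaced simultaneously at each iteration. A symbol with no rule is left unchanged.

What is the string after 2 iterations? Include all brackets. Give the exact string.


Step 0: EF
Step 1: [CE]EC[FF]F
Step 2: [[EE][F][CE]EC[FF]][CE]EC[FF][EE][F][FF]F

Answer: [[EE][F][CE]EC[FF]][CE]EC[FF][EE][F][FF]F


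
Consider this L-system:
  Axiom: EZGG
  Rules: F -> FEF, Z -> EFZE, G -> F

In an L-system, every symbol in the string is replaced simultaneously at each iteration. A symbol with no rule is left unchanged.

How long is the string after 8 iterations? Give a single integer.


Answer: 1030

Derivation:
Step 0: length = 4
Step 1: length = 7
Step 2: length = 16
Step 3: length = 33
Step 4: length = 66
Step 5: length = 131
Step 6: length = 260
Step 7: length = 517
Step 8: length = 1030


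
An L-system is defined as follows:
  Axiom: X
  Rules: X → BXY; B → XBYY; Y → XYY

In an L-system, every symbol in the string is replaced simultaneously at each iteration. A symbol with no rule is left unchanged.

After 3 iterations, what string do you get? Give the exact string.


Step 0: X
Step 1: BXY
Step 2: XBYYBXYXYY
Step 3: BXYXBYYXYYXYYXBYYBXYXYYBXYXYYXYY

Answer: BXYXBYYXYYXYYXBYYBXYXYYBXYXYYXYY


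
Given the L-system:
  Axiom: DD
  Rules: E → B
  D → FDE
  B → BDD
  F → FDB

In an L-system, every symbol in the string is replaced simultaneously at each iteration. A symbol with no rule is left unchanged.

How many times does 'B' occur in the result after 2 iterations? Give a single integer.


Answer: 4

Derivation:
Step 0: DD  (0 'B')
Step 1: FDEFDE  (0 'B')
Step 2: FDBFDEBFDBFDEB  (4 'B')


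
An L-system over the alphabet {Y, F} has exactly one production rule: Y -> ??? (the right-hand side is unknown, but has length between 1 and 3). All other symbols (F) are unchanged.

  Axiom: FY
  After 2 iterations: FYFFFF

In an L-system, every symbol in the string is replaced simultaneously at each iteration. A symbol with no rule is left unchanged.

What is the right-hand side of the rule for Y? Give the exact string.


Trying Y -> YFF:
  Step 0: FY
  Step 1: FYFF
  Step 2: FYFFFF
Matches the given result.

Answer: YFF


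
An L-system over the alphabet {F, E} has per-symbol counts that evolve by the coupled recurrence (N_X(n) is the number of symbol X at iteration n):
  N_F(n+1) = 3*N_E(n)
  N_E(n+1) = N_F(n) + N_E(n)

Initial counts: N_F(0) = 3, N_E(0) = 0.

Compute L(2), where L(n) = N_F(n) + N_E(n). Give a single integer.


Step 0: N_F=3, N_E=0, L=3
Step 1: N_F=0, N_E=3, L=3
Step 2: N_F=9, N_E=3, L=12

Answer: 12


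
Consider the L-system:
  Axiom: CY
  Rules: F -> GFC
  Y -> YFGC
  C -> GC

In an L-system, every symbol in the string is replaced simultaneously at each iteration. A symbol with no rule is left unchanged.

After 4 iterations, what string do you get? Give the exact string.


Answer: GGGGCYFGCGFCGGCGGFCGCGGGCGGGFCGCGGCGGGGC

Derivation:
Step 0: CY
Step 1: GCYFGC
Step 2: GGCYFGCGFCGGC
Step 3: GGGCYFGCGFCGGCGGFCGCGGGC
Step 4: GGGGCYFGCGFCGGCGGFCGCGGGCGGGFCGCGGCGGGGC


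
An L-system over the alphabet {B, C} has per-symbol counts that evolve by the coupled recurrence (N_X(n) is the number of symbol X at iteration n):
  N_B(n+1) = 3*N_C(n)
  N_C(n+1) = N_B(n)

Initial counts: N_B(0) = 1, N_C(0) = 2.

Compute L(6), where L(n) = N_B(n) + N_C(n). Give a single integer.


Step 0: N_B=1, N_C=2, L=3
Step 1: N_B=6, N_C=1, L=7
Step 2: N_B=3, N_C=6, L=9
Step 3: N_B=18, N_C=3, L=21
Step 4: N_B=9, N_C=18, L=27
Step 5: N_B=54, N_C=9, L=63
Step 6: N_B=27, N_C=54, L=81

Answer: 81


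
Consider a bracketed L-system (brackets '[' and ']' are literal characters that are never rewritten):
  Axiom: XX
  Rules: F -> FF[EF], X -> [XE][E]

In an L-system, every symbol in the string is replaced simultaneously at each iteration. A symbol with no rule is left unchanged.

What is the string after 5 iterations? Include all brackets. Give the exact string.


Step 0: XX
Step 1: [XE][E][XE][E]
Step 2: [[XE][E]E][E][[XE][E]E][E]
Step 3: [[[XE][E]E][E]E][E][[[XE][E]E][E]E][E]
Step 4: [[[[XE][E]E][E]E][E]E][E][[[[XE][E]E][E]E][E]E][E]
Step 5: [[[[[XE][E]E][E]E][E]E][E]E][E][[[[[XE][E]E][E]E][E]E][E]E][E]

Answer: [[[[[XE][E]E][E]E][E]E][E]E][E][[[[[XE][E]E][E]E][E]E][E]E][E]


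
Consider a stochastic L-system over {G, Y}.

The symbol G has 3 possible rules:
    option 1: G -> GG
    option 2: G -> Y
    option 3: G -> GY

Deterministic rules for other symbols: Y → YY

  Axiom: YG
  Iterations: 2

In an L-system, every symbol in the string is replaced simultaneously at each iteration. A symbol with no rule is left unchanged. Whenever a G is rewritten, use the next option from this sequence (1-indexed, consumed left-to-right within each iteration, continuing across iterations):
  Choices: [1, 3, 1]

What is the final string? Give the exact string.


Step 0: YG
Step 1: YYGG  (used choices [1])
Step 2: YYYYGYGG  (used choices [3, 1])

Answer: YYYYGYGG


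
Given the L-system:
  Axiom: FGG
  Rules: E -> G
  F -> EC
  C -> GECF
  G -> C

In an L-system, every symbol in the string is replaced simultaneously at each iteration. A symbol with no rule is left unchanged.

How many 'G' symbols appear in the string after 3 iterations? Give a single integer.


Answer: 6

Derivation:
Step 0: FGG  (2 'G')
Step 1: ECCC  (0 'G')
Step 2: GGECFGECFGECF  (4 'G')
Step 3: CCGGECFECCGGECFECCGGECFEC  (6 'G')


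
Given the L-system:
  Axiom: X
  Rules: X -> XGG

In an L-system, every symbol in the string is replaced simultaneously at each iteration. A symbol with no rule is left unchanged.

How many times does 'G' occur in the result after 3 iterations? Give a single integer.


Step 0: X  (0 'G')
Step 1: XGG  (2 'G')
Step 2: XGGGG  (4 'G')
Step 3: XGGGGGG  (6 'G')

Answer: 6


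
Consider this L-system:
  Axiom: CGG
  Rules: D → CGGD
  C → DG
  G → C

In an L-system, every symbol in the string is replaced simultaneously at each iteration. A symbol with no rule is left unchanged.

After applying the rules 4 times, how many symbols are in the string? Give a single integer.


Answer: 42

Derivation:
Step 0: length = 3
Step 1: length = 4
Step 2: length = 9
Step 3: length = 20
Step 4: length = 42


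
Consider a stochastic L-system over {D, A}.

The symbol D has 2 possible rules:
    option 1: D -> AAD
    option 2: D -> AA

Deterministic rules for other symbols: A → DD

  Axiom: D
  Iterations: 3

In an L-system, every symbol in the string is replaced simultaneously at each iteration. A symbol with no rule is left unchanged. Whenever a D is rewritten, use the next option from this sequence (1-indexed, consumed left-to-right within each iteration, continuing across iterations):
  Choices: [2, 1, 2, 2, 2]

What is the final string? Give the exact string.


Step 0: D
Step 1: AA  (used choices [2])
Step 2: DDDD  (used choices [])
Step 3: AADAAAAAA  (used choices [1, 2, 2, 2])

Answer: AADAAAAAA


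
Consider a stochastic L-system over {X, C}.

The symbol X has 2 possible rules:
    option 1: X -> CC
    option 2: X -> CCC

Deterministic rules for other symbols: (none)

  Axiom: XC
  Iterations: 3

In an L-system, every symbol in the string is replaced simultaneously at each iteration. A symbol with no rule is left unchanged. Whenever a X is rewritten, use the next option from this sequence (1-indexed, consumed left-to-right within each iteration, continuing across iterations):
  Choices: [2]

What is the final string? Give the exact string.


Answer: CCCC

Derivation:
Step 0: XC
Step 1: CCCC  (used choices [2])
Step 2: CCCC  (used choices [])
Step 3: CCCC  (used choices [])


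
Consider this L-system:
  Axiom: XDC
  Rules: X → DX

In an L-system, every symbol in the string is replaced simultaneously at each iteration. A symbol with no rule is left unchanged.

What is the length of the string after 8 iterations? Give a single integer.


Answer: 11

Derivation:
Step 0: length = 3
Step 1: length = 4
Step 2: length = 5
Step 3: length = 6
Step 4: length = 7
Step 5: length = 8
Step 6: length = 9
Step 7: length = 10
Step 8: length = 11


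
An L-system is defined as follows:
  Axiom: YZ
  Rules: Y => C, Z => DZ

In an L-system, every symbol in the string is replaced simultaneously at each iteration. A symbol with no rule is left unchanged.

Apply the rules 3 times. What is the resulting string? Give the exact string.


Answer: CDDDZ

Derivation:
Step 0: YZ
Step 1: CDZ
Step 2: CDDZ
Step 3: CDDDZ


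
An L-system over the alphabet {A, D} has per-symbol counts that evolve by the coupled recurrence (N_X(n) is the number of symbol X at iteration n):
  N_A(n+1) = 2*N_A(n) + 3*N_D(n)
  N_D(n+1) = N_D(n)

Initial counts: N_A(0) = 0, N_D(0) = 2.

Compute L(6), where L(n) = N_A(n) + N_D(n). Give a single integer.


Step 0: N_A=0, N_D=2, L=2
Step 1: N_A=6, N_D=2, L=8
Step 2: N_A=18, N_D=2, L=20
Step 3: N_A=42, N_D=2, L=44
Step 4: N_A=90, N_D=2, L=92
Step 5: N_A=186, N_D=2, L=188
Step 6: N_A=378, N_D=2, L=380

Answer: 380


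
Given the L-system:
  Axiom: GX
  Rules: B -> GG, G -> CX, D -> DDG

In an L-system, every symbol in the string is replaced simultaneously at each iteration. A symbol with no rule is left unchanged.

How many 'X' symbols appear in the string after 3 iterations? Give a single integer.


Step 0: GX  (1 'X')
Step 1: CXX  (2 'X')
Step 2: CXX  (2 'X')
Step 3: CXX  (2 'X')

Answer: 2


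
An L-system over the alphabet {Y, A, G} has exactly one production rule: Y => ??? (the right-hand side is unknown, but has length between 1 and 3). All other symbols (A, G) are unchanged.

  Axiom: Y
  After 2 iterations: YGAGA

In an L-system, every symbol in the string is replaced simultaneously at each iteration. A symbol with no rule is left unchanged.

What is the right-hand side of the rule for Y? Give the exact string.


Answer: YGA

Derivation:
Trying Y => YGA:
  Step 0: Y
  Step 1: YGA
  Step 2: YGAGA
Matches the given result.


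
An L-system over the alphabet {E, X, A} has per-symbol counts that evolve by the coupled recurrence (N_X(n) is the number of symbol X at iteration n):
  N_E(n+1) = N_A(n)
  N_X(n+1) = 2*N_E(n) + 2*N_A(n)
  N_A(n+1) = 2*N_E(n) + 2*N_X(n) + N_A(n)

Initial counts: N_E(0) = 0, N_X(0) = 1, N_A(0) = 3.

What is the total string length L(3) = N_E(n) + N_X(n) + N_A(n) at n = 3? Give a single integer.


Answer: 144

Derivation:
Step 0: N_E=0, N_X=1, N_A=3, L=4
Step 1: N_E=3, N_X=6, N_A=5, L=14
Step 2: N_E=5, N_X=16, N_A=23, L=44
Step 3: N_E=23, N_X=56, N_A=65, L=144


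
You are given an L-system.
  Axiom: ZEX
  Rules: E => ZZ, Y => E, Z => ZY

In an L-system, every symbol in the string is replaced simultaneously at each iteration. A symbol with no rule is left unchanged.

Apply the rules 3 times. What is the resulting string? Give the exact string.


Answer: ZYEZZZYEZYEX

Derivation:
Step 0: ZEX
Step 1: ZYZZX
Step 2: ZYEZYZYX
Step 3: ZYEZZZYEZYEX


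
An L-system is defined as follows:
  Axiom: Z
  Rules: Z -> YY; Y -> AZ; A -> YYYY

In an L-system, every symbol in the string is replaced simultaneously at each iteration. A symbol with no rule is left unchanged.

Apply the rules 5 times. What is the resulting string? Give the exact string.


Step 0: Z
Step 1: YY
Step 2: AZAZ
Step 3: YYYYYYYYYYYY
Step 4: AZAZAZAZAZAZAZAZAZAZAZAZ
Step 5: YYYYYYYYYYYYYYYYYYYYYYYYYYYYYYYYYYYYYYYYYYYYYYYYYYYYYYYYYYYYYYYYYYYYYYYY

Answer: YYYYYYYYYYYYYYYYYYYYYYYYYYYYYYYYYYYYYYYYYYYYYYYYYYYYYYYYYYYYYYYYYYYYYYYY


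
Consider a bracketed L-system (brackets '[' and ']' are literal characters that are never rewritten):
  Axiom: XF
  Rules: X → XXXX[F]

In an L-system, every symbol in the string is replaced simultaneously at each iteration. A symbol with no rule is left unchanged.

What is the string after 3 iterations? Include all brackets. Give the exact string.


Answer: XXXX[F]XXXX[F]XXXX[F]XXXX[F][F]XXXX[F]XXXX[F]XXXX[F]XXXX[F][F]XXXX[F]XXXX[F]XXXX[F]XXXX[F][F]XXXX[F]XXXX[F]XXXX[F]XXXX[F][F][F]F

Derivation:
Step 0: XF
Step 1: XXXX[F]F
Step 2: XXXX[F]XXXX[F]XXXX[F]XXXX[F][F]F
Step 3: XXXX[F]XXXX[F]XXXX[F]XXXX[F][F]XXXX[F]XXXX[F]XXXX[F]XXXX[F][F]XXXX[F]XXXX[F]XXXX[F]XXXX[F][F]XXXX[F]XXXX[F]XXXX[F]XXXX[F][F][F]F


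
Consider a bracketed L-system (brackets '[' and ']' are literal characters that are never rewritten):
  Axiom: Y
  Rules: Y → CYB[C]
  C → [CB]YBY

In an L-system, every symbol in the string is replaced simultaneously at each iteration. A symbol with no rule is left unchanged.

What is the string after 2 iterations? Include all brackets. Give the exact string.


Answer: [CB]YBYCYB[C]B[[CB]YBY]

Derivation:
Step 0: Y
Step 1: CYB[C]
Step 2: [CB]YBYCYB[C]B[[CB]YBY]


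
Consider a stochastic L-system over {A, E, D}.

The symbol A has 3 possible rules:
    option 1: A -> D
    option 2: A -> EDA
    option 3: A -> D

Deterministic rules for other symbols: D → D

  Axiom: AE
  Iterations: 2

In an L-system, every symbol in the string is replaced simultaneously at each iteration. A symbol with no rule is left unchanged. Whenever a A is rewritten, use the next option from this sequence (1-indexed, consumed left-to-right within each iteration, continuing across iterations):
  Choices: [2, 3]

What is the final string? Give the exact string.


Answer: EDDE

Derivation:
Step 0: AE
Step 1: EDAE  (used choices [2])
Step 2: EDDE  (used choices [3])


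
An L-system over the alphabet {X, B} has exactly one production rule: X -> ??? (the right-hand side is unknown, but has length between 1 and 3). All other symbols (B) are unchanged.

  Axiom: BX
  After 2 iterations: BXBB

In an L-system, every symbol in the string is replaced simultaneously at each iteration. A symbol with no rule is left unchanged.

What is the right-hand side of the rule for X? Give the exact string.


Answer: XB

Derivation:
Trying X -> XB:
  Step 0: BX
  Step 1: BXB
  Step 2: BXBB
Matches the given result.


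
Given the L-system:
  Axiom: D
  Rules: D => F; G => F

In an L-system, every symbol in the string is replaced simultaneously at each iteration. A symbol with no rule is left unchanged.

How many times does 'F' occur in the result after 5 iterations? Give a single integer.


Step 0: D  (0 'F')
Step 1: F  (1 'F')
Step 2: F  (1 'F')
Step 3: F  (1 'F')
Step 4: F  (1 'F')
Step 5: F  (1 'F')

Answer: 1


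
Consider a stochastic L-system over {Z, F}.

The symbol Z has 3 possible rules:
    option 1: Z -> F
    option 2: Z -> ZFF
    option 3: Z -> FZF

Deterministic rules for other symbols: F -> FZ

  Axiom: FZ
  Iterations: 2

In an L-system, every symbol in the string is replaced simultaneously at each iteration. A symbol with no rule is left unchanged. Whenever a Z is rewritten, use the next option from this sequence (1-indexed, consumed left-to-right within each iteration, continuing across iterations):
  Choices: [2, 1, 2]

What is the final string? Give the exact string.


Step 0: FZ
Step 1: FZZFF  (used choices [2])
Step 2: FZFZFFFZFZ  (used choices [1, 2])

Answer: FZFZFFFZFZ


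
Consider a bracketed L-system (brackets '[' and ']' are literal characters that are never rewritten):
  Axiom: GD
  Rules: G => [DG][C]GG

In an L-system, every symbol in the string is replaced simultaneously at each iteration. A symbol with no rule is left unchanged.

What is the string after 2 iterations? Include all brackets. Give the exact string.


Step 0: GD
Step 1: [DG][C]GGD
Step 2: [D[DG][C]GG][C][DG][C]GG[DG][C]GGD

Answer: [D[DG][C]GG][C][DG][C]GG[DG][C]GGD


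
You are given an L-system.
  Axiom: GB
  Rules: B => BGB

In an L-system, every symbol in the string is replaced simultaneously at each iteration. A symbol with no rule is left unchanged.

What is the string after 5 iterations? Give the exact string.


Step 0: GB
Step 1: GBGB
Step 2: GBGBGBGB
Step 3: GBGBGBGBGBGBGBGB
Step 4: GBGBGBGBGBGBGBGBGBGBGBGBGBGBGBGB
Step 5: GBGBGBGBGBGBGBGBGBGBGBGBGBGBGBGBGBGBGBGBGBGBGBGBGBGBGBGBGBGBGBGB

Answer: GBGBGBGBGBGBGBGBGBGBGBGBGBGBGBGBGBGBGBGBGBGBGBGBGBGBGBGBGBGBGBGB


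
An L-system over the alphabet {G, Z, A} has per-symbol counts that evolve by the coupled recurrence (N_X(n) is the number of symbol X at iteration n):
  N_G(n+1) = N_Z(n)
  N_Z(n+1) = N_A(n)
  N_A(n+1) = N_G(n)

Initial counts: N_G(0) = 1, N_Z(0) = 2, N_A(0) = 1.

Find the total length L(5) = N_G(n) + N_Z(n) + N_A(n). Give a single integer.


Step 0: N_G=1, N_Z=2, N_A=1, L=4
Step 1: N_G=2, N_Z=1, N_A=1, L=4
Step 2: N_G=1, N_Z=1, N_A=2, L=4
Step 3: N_G=1, N_Z=2, N_A=1, L=4
Step 4: N_G=2, N_Z=1, N_A=1, L=4
Step 5: N_G=1, N_Z=1, N_A=2, L=4

Answer: 4


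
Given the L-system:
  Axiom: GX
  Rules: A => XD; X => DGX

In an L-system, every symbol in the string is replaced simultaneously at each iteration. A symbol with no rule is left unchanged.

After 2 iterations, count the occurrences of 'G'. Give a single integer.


Step 0: GX  (1 'G')
Step 1: GDGX  (2 'G')
Step 2: GDGDGX  (3 'G')

Answer: 3


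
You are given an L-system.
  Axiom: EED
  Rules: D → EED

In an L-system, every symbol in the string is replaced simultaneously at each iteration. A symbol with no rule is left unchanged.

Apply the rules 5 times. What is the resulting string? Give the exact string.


Answer: EEEEEEEEEEEED

Derivation:
Step 0: EED
Step 1: EEEED
Step 2: EEEEEED
Step 3: EEEEEEEED
Step 4: EEEEEEEEEED
Step 5: EEEEEEEEEEEED


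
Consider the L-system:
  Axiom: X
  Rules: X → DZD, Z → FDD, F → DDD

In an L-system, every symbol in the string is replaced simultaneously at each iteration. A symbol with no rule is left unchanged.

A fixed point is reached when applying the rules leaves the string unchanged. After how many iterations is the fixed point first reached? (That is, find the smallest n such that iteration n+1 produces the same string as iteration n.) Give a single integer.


Step 0: X
Step 1: DZD
Step 2: DFDDD
Step 3: DDDDDDD
Step 4: DDDDDDD  (unchanged — fixed point at step 3)

Answer: 3


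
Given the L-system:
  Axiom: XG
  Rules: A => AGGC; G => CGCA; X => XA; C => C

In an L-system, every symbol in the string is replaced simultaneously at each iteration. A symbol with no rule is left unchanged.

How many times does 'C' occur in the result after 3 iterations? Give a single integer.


Step 0: XG  (0 'C')
Step 1: XACGCA  (2 'C')
Step 2: XAAGGCCCGCACAGGC  (6 'C')
Step 3: XAAGGCAGGCCGCACGCACCCCGCACAGGCCAGGCCGCACGCAC  (20 'C')

Answer: 20


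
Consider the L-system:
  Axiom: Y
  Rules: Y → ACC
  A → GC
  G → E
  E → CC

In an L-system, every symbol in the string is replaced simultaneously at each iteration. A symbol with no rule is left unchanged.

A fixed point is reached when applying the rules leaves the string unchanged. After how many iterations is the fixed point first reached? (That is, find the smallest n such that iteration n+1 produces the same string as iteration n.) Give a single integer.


Step 0: Y
Step 1: ACC
Step 2: GCCC
Step 3: ECCC
Step 4: CCCCC
Step 5: CCCCC  (unchanged — fixed point at step 4)

Answer: 4


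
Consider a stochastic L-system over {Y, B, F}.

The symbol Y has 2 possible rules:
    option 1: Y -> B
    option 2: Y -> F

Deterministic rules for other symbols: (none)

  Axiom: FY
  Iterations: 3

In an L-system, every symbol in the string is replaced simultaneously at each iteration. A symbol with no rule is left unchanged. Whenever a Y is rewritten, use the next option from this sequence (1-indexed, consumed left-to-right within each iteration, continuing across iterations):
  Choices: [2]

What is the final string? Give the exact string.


Step 0: FY
Step 1: FF  (used choices [2])
Step 2: FF  (used choices [])
Step 3: FF  (used choices [])

Answer: FF


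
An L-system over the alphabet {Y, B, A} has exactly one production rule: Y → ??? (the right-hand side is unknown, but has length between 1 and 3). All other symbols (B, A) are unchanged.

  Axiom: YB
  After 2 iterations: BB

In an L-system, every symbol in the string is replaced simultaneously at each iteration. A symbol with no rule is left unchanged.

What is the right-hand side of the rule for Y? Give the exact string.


Trying Y → B:
  Step 0: YB
  Step 1: BB
  Step 2: BB
Matches the given result.

Answer: B


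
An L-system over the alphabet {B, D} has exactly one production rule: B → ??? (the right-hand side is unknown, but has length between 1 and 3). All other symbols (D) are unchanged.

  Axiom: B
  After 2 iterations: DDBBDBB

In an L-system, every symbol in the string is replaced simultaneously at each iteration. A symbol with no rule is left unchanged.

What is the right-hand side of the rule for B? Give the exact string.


Trying B → DBB:
  Step 0: B
  Step 1: DBB
  Step 2: DDBBDBB
Matches the given result.

Answer: DBB


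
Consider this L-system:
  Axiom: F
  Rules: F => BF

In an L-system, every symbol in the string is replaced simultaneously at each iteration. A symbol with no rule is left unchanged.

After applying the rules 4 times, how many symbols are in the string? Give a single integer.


Step 0: length = 1
Step 1: length = 2
Step 2: length = 3
Step 3: length = 4
Step 4: length = 5

Answer: 5


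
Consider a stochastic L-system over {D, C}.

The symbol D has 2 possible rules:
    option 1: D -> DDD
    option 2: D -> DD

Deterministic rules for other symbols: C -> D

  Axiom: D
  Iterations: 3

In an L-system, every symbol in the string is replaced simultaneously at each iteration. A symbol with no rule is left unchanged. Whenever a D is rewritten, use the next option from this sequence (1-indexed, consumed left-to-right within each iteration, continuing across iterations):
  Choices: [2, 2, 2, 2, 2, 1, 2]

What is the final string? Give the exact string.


Step 0: D
Step 1: DD  (used choices [2])
Step 2: DDDD  (used choices [2, 2])
Step 3: DDDDDDDDD  (used choices [2, 2, 1, 2])

Answer: DDDDDDDDD


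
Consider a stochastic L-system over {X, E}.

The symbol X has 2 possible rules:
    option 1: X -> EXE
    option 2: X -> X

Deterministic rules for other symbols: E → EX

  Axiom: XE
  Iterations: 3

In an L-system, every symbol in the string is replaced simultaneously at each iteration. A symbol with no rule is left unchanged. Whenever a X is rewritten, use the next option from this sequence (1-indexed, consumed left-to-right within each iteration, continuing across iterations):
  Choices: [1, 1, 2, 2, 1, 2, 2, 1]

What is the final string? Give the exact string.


Answer: EXXEXEXEEXEXXEXXEXE

Derivation:
Step 0: XE
Step 1: EXEEX  (used choices [1])
Step 2: EXEXEEXEXX  (used choices [1, 2])
Step 3: EXXEXEXEEXEXXEXXEXE  (used choices [2, 1, 2, 2, 1])


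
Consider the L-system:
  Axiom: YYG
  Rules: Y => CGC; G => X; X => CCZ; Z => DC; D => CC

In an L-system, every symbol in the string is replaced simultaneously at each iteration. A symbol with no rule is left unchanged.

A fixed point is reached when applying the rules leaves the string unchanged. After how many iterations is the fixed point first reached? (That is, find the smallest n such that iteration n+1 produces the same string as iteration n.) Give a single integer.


Step 0: YYG
Step 1: CGCCGCX
Step 2: CXCCXCCCZ
Step 3: CCCZCCCCZCCCDC
Step 4: CCCDCCCCCDCCCCCCC
Step 5: CCCCCCCCCCCCCCCCCCC
Step 6: CCCCCCCCCCCCCCCCCCC  (unchanged — fixed point at step 5)

Answer: 5


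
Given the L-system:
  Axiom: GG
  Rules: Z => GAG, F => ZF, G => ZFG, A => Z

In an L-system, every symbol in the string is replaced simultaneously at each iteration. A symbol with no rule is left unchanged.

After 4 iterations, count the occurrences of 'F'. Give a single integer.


Step 0: GG  (0 'F')
Step 1: ZFGZFG  (2 'F')
Step 2: GAGZFZFGGAGZFZFG  (4 'F')
Step 3: ZFGZZFGGAGZFGAGZFZFGZFGZZFGGAGZFGAGZFZFG  (10 'F')
Step 4: GAGZFZFGGAGGAGZFZFGZFGZZFGGAGZFZFGZZFGGAGZFGAGZFZFGGAGZFZFGGAGGAGZFZFGZFGZZFGGAGZFZFGZZFGGAGZFGAGZFZFG  (24 'F')

Answer: 24


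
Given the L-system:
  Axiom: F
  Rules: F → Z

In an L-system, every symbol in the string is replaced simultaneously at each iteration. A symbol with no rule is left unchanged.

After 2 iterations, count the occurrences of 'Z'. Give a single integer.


Step 0: F  (0 'Z')
Step 1: Z  (1 'Z')
Step 2: Z  (1 'Z')

Answer: 1


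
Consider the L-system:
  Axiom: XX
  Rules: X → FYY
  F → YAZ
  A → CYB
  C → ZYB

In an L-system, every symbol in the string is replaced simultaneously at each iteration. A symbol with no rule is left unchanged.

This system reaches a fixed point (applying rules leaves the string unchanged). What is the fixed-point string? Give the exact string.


Step 0: XX
Step 1: FYYFYY
Step 2: YAZYYYAZYY
Step 3: YCYBZYYYCYBZYY
Step 4: YZYBYBZYYYZYBYBZYY
Step 5: YZYBYBZYYYZYBYBZYY  (unchanged — fixed point at step 4)

Answer: YZYBYBZYYYZYBYBZYY


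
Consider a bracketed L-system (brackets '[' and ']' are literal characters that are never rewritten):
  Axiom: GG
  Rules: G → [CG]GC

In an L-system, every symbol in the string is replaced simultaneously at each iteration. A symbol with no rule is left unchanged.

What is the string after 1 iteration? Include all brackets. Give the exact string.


Step 0: GG
Step 1: [CG]GC[CG]GC

Answer: [CG]GC[CG]GC


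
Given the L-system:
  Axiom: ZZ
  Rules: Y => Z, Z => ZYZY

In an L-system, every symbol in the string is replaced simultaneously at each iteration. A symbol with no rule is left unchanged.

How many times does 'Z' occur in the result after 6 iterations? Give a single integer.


Step 0: length=2, 'Z' count=2
Step 1: length=8, 'Z' count=4
Step 2: length=20, 'Z' count=12
Step 3: length=56, 'Z' count=32
Step 4: length=152, 'Z' count=88
Step 5: length=416, 'Z' count=240
Step 6: length=1136, 'Z' count=656
Final string: ZYZYZZYZYZZYZYZYZYZZYZYZZYZYZYZYZZYZYZZYZYZZYZYZZYZYZYZYZZYZYZZYZYZYZYZZYZYZZYZYZZYZYZZYZYZYZYZZYZYZZYZYZYZYZZYZYZZYZYZYZYZZYZYZZYZYZYZYZZYZYZZYZYZZYZYZZYZYZYZYZZYZYZZYZYZYZYZZYZYZZYZYZZYZYZZYZYZYZYZZYZYZZYZYZYZYZZYZYZZYZYZYZYZZYZYZZYZYZYZYZZYZYZZYZYZZYZYZZYZYZYZYZZYZYZZYZYZYZYZZYZYZZYZYZZYZYZZYZYZYZYZZYZYZZYZYZYZYZZYZYZZYZYZZYZYZZYZYZYZYZZYZYZZYZYZYZYZZYZYZZYZYZZYZYZZYZYZYZYZZYZYZZYZYZYZYZZYZYZZYZYZYZYZZYZYZZYZYZYZYZZYZYZZYZYZZYZYZZYZYZYZYZZYZYZZYZYZYZYZZYZYZZYZYZZYZYZZYZYZYZYZZYZYZZYZYZYZYZZYZYZZYZYZYZYZZYZYZZYZYZYZYZZYZYZZYZYZZYZYZZYZYZYZYZZYZYZZYZYZYZYZZYZYZZYZYZZYZYZZYZYZYZYZZYZYZZYZYZYZYZZYZYZZYZYZZYZYZZYZYZYZYZZYZYZZYZYZYZYZZYZYZZYZYZZYZYZZYZYZYZYZZYZYZZYZYZYZYZZYZYZZYZYZYZYZZYZYZZYZYZYZYZZYZYZZYZYZZYZYZZYZYZYZYZZYZYZZYZYZYZYZZYZYZZYZYZZYZYZZYZYZYZYZZYZYZZYZYZYZYZZYZYZZYZYZYZYZZYZYZZYZYZYZYZZYZYZZYZYZZYZYZZYZYZYZYZZYZYZZYZYZYZYZZYZYZZYZYZZYZYZZYZYZYZYZZYZYZZYZYZYZYZZYZYZZYZYZZYZYZZYZYZYZYZZYZYZZYZYZYZYZZYZYZZYZYZZYZYZZYZYZYZYZZYZYZZYZYZYZYZZYZYZZYZYZYZYZZYZYZZYZYZYZYZZYZYZZYZYZZYZYZZYZYZYZYZZYZYZZYZYZYZYZZYZYZZYZYZZYZYZZYZYZYZYZZYZYZZYZYZYZYZZYZYZZYZYZYZYZZYZYZZYZYZYZYZZYZYZZYZYZZYZYZZYZYZYZYZZYZYZZYZYZYZYZZYZYZ

Answer: 656


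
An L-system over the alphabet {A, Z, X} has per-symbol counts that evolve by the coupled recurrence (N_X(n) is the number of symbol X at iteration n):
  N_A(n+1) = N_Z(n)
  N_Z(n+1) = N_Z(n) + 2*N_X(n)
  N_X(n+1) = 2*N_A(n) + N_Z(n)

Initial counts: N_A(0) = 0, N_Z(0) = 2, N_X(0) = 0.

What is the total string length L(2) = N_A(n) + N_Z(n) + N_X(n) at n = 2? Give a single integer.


Answer: 14

Derivation:
Step 0: N_A=0, N_Z=2, N_X=0, L=2
Step 1: N_A=2, N_Z=2, N_X=2, L=6
Step 2: N_A=2, N_Z=6, N_X=6, L=14


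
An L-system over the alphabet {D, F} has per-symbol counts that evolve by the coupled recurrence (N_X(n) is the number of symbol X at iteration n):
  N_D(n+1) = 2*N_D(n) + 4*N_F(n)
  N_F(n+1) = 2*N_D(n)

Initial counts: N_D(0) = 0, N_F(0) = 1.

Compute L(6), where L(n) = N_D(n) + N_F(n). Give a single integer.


Answer: 4096

Derivation:
Step 0: N_D=0, N_F=1, L=1
Step 1: N_D=4, N_F=0, L=4
Step 2: N_D=8, N_F=8, L=16
Step 3: N_D=48, N_F=16, L=64
Step 4: N_D=160, N_F=96, L=256
Step 5: N_D=704, N_F=320, L=1024
Step 6: N_D=2688, N_F=1408, L=4096


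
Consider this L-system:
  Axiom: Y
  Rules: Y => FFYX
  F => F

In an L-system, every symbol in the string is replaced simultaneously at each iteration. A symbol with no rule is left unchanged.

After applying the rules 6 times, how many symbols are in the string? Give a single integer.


Step 0: length = 1
Step 1: length = 4
Step 2: length = 7
Step 3: length = 10
Step 4: length = 13
Step 5: length = 16
Step 6: length = 19

Answer: 19


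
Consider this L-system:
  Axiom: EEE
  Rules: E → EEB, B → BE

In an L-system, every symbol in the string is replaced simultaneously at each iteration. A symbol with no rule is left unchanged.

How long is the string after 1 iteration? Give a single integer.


Answer: 9

Derivation:
Step 0: length = 3
Step 1: length = 9


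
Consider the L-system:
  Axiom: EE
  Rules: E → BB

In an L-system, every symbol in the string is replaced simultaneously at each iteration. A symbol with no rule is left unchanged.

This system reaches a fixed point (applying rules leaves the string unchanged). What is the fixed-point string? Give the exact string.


Answer: BBBB

Derivation:
Step 0: EE
Step 1: BBBB
Step 2: BBBB  (unchanged — fixed point at step 1)
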